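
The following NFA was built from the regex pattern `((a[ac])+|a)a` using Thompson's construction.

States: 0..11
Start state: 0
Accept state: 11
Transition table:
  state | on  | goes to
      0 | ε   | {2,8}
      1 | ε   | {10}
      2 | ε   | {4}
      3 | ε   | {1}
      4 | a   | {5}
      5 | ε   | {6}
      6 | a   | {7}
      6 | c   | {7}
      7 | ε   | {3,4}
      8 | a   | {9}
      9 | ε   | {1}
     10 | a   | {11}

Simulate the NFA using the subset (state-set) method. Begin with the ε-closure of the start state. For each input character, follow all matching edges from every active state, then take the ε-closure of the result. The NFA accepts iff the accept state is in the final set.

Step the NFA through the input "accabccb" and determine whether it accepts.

initial (ε-close {0}): {0,2,4,8}
'a' @ 1: {1,5,6,9,10}
'c' @ 2: {1,3,4,7,10}
'c' @ 3: {}  — dead — no transitions
rest 'abccb' ignored (set empty)
final: {}; accept 11 not in set

Answer: REJECT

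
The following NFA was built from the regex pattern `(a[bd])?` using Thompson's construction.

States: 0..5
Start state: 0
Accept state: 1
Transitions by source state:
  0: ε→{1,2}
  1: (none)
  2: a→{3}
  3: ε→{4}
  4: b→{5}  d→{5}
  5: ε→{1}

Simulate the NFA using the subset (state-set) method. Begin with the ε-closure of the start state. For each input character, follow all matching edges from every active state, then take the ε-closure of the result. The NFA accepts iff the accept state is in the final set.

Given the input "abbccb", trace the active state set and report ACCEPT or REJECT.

start: ε-closure({0}) = {0,1,2}
'a' @ 1: {3,4}
'b' @ 2: {1,5}  (accept∈set)
'b' @ 3: {}  — state set empty
rest 'ccb' ignored (set empty)
end set {} — state 1 not in

Answer: REJECT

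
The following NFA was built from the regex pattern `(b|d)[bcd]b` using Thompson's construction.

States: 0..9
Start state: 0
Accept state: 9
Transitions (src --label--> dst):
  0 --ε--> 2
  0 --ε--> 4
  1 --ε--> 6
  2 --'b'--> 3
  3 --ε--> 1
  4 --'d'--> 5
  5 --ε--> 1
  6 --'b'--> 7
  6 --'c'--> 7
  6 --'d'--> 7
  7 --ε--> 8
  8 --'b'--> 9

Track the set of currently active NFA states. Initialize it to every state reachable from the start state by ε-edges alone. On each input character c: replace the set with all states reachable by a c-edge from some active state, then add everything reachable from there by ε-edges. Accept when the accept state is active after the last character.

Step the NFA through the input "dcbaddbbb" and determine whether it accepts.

Answer: REJECT

Derivation:
start: ε-closure({0}) = {0,2,4}
'd' @ 1: {1,5,6}
'c' @ 2: {7,8}
'b' @ 3: {9}  [accepting]
'a' @ 4: {}  — state set empty
rest 'ddbbb' ignored (set empty)
end set {} — state 9 not in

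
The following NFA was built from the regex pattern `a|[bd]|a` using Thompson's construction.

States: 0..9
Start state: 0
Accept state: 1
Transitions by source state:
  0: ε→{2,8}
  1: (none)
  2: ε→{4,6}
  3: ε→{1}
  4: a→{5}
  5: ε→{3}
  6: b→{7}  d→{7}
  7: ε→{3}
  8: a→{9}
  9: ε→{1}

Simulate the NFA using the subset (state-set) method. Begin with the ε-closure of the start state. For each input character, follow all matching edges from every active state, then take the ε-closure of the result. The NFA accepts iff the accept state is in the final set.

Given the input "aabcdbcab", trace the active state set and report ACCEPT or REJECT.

initial (ε-close {0}): {0,2,4,6,8}
'a' @ 1: {1,3,5,9}  (accept∈set)
'a' @ 2: {}  — state set empty
rest 'bcdbcab' ignored (set empty)
end set {} — state 1 not in

Answer: REJECT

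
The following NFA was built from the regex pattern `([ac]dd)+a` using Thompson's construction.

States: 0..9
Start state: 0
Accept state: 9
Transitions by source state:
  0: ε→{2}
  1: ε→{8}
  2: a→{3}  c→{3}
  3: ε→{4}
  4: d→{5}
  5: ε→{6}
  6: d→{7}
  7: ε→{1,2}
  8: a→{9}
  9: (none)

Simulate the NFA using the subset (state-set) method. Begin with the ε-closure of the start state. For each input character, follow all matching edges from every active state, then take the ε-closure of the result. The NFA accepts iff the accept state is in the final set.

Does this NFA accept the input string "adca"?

S₀ = ε-closure({0}) = {0,2}
'a' @ 1: {3,4}
'd' @ 2: {5,6}
'c' @ 3: {}  — no active states
rest 'a' ignored (set empty)
final: {}; accept 9 not in set

Answer: REJECT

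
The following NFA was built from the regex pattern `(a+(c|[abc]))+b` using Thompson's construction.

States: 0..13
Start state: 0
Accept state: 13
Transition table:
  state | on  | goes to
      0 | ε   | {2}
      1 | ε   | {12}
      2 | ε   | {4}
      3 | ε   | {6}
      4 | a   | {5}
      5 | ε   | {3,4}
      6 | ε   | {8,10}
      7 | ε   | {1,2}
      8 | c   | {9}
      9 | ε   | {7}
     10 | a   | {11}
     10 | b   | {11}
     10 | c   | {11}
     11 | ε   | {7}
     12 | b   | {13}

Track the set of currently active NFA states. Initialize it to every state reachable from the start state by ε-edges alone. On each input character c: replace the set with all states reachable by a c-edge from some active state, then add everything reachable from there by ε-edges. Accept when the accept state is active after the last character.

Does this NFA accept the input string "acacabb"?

Answer: ACCEPT

Trace:
start: ε-closure({0}) = {0,2,4}
'a' @ 1: {3,4,5,6,8,10}
'c' @ 2: {1,2,4,7,9,11,12}
'a' @ 3: {3,4,5,6,8,10}
'c' @ 4: {1,2,4,7,9,11,12}
'a' @ 5: {3,4,5,6,8,10}
'b' @ 6: {1,2,4,7,11,12}
'b' @ 7: {13}  ✓accept
after full input: {13}  (accept=13 in)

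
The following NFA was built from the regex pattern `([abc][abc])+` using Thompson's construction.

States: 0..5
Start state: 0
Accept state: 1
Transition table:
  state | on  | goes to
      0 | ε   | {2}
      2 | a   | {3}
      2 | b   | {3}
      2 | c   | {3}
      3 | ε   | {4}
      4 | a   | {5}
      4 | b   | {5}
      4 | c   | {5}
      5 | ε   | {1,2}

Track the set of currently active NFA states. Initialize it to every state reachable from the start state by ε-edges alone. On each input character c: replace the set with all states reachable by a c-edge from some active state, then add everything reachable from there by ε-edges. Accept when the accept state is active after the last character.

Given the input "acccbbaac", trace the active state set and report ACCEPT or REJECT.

Answer: REJECT

Steps:
S₀ = ε-closure({0}) = {0,2}
'a' @ 1: {3,4}
'c' @ 2: {1,2,5}  (accept∈set)
'c' @ 3: {3,4}
'c' @ 4: {1,2,5}  (accept∈set)
'b' @ 5: {3,4}
'b' @ 6: {1,2,5}  (accept∈set)
'a' @ 7: {3,4}
'a' @ 8: {1,2,5}  (accept∈set)
'c' @ 9: {3,4}
final: {3,4}; accept 1 not in set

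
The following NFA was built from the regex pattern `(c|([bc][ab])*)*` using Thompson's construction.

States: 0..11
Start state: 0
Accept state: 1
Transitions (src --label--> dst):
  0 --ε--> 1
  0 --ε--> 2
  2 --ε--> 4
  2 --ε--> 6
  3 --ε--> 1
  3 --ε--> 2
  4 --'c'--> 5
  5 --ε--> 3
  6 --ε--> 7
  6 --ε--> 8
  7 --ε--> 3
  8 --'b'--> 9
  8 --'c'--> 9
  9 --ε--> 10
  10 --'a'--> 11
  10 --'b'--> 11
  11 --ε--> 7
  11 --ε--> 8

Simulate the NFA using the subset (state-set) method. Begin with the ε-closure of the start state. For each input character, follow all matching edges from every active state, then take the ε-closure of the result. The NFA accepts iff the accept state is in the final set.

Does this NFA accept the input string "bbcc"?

Answer: ACCEPT

Derivation:
start: ε-closure({0}) = {0,1,2,3,4,6,7,8}
'b' @ 1: {9,10}
'b' @ 2: {1,2,3,4,6,7,8,11}  [accepting]
'c' @ 3: {1,2,3,4,5,6,7,8,9,10}  [accepting]
'c' @ 4: {1,2,3,4,5,6,7,8,9,10}  [accepting]
final: {1,2,3,4,5,6,7,8,9,10}; accept 1 in set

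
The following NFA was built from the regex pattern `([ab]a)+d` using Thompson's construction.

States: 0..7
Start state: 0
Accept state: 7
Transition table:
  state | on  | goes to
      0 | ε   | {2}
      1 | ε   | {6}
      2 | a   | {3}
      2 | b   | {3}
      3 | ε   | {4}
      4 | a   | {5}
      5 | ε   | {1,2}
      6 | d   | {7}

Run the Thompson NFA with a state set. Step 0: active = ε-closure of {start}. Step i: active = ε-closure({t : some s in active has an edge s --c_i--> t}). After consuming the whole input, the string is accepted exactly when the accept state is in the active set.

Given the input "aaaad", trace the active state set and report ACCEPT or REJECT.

Answer: ACCEPT

Derivation:
initial (ε-close {0}): {0,2}
'a' @ 1: {3,4}
'a' @ 2: {1,2,5,6}
'a' @ 3: {3,4}
'a' @ 4: {1,2,5,6}
'd' @ 5: {7}  [accepting]
final: {7}; accept 7 in set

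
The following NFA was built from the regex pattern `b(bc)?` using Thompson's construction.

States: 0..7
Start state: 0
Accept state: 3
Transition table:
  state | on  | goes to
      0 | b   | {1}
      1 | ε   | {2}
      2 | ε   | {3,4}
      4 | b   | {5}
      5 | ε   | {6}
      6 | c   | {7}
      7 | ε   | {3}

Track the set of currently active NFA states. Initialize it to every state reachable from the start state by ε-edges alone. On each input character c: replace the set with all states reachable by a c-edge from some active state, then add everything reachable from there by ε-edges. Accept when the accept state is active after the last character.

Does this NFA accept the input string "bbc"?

start: ε-closure({0}) = {0}
'b' @ 1: {1,2,3,4}  (accept∈set)
'b' @ 2: {5,6}
'c' @ 3: {3,7}  (accept∈set)
end set {3,7} — state 3 in

Answer: ACCEPT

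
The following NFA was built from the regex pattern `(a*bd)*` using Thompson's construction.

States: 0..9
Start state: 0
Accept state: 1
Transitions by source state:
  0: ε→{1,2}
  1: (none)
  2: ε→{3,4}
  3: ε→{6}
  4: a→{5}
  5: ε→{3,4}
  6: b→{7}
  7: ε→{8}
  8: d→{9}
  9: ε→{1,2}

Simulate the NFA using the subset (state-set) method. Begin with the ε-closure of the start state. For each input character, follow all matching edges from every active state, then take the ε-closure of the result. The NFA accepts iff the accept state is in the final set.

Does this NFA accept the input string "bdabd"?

initial (ε-close {0}): {0,1,2,3,4,6}
'b' @ 1: {7,8}
'd' @ 2: {1,2,3,4,6,9}  (accept∈set)
'a' @ 3: {3,4,5,6}
'b' @ 4: {7,8}
'd' @ 5: {1,2,3,4,6,9}  (accept∈set)
end set {1,2,3,4,6,9} — state 1 in

Answer: ACCEPT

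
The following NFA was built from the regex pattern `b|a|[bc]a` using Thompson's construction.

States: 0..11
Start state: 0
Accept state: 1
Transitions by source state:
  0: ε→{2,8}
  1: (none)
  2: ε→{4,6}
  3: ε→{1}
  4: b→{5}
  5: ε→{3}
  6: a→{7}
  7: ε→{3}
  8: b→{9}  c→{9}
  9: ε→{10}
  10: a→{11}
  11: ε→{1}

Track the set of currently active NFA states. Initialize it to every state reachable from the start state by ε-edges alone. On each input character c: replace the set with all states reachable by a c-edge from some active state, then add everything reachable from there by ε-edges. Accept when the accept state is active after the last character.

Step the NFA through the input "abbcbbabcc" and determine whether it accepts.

start: ε-closure({0}) = {0,2,4,6,8}
'a' @ 1: {1,3,7}  [accepting]
'b' @ 2: {}  — state set empty
rest 'bcbbabcc' ignored (set empty)
after full input: {}  (accept=1 not in)

Answer: REJECT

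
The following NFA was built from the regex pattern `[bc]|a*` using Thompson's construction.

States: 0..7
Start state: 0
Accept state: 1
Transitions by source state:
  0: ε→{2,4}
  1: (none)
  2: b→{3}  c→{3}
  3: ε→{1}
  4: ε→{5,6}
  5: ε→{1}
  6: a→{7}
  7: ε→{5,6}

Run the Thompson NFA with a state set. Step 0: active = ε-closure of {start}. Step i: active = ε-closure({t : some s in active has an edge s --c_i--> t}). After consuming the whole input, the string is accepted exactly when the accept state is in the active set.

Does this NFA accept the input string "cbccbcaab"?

initial (ε-close {0}): {0,1,2,4,5,6}
'c' @ 1: {1,3}  ✓accept
'b' @ 2: {}  — dead — no transitions
rest 'ccbcaab' ignored (set empty)
after full input: {}  (accept=1 not in)

Answer: REJECT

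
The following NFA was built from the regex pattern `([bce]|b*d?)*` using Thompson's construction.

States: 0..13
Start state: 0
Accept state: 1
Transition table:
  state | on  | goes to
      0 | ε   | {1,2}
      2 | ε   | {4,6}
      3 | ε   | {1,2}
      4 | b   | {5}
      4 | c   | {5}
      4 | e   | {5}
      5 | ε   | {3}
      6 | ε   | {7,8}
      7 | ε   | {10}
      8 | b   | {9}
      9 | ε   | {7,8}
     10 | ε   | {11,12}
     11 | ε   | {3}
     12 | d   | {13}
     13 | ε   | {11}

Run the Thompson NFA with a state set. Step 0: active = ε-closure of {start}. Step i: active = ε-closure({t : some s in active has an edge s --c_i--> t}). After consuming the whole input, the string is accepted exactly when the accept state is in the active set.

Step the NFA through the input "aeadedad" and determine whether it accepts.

Answer: REJECT

Steps:
initial (ε-close {0}): {0,1,2,3,4,6,7,8,10,11,12}
'a' @ 1: {}  — dead — no transitions
rest 'eadedad' ignored (set empty)
after full input: {}  (accept=1 not in)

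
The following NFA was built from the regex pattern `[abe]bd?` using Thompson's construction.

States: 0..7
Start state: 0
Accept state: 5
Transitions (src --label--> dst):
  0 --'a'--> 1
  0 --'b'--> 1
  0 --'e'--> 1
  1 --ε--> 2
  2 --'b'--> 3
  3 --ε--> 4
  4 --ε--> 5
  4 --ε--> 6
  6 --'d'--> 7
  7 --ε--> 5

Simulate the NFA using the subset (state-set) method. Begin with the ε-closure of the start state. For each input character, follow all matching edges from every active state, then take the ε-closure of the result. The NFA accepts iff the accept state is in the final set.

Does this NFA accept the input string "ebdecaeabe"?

initial (ε-close {0}): {0}
'e' @ 1: {1,2}
'b' @ 2: {3,4,5,6}  ✓accept
'd' @ 3: {5,7}  ✓accept
'e' @ 4: {}  — dead — no transitions
rest 'caeabe' ignored (set empty)
final: {}; accept 5 not in set

Answer: REJECT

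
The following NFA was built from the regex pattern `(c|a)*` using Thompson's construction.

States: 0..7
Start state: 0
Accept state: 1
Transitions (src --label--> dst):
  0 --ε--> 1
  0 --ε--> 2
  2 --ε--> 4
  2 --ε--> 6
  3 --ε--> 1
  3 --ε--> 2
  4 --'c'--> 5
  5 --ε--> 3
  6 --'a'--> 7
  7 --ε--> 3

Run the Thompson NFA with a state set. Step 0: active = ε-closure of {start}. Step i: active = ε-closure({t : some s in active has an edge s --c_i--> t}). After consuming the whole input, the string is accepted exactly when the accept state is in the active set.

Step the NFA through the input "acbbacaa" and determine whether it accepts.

Answer: REJECT

Derivation:
initial (ε-close {0}): {0,1,2,4,6}
'a' @ 1: {1,2,3,4,6,7}  ✓accept
'c' @ 2: {1,2,3,4,5,6}  ✓accept
'b' @ 3: {}  — state set empty
rest 'bacaa' ignored (set empty)
final: {}; accept 1 not in set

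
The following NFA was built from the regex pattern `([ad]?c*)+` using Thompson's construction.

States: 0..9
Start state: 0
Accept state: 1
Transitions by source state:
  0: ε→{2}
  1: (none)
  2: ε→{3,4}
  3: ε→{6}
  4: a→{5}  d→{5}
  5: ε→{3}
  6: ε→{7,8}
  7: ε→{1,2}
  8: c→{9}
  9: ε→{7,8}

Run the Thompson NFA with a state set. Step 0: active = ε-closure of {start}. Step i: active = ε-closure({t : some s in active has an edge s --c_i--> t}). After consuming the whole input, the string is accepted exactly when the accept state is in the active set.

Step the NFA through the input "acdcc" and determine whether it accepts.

start: ε-closure({0}) = {0,1,2,3,4,6,7,8}
'a' @ 1: {1,2,3,4,5,6,7,8}  (accept∈set)
'c' @ 2: {1,2,3,4,6,7,8,9}  (accept∈set)
'd' @ 3: {1,2,3,4,5,6,7,8}  (accept∈set)
'c' @ 4: {1,2,3,4,6,7,8,9}  (accept∈set)
'c' @ 5: {1,2,3,4,6,7,8,9}  (accept∈set)
final: {1,2,3,4,6,7,8,9}; accept 1 in set

Answer: ACCEPT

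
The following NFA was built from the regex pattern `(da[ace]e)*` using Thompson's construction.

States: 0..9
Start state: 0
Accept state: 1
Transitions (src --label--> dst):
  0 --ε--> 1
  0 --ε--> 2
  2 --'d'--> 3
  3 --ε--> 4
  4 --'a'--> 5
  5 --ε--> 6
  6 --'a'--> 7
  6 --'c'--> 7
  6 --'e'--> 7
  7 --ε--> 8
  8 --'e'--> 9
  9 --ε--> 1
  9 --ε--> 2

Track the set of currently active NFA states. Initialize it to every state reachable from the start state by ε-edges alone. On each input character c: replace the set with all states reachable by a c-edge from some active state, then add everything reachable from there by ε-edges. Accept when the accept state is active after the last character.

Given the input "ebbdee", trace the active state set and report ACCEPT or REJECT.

start: ε-closure({0}) = {0,1,2}
'e' @ 1: {}  — dead — no transitions
rest 'bbdee' ignored (set empty)
end set {} — state 1 not in

Answer: REJECT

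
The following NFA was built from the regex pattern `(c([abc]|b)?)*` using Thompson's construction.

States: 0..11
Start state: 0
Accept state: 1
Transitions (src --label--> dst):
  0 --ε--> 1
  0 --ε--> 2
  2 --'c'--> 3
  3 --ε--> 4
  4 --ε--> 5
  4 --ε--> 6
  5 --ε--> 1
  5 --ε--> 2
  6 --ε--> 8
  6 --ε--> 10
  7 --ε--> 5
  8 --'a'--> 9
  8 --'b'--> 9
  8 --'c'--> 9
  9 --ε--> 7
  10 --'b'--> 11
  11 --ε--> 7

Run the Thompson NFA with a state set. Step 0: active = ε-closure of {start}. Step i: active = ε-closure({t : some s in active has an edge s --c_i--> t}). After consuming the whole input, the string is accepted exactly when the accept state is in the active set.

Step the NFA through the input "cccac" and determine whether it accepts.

Answer: ACCEPT

Steps:
initial (ε-close {0}): {0,1,2}
'c' @ 1: {1,2,3,4,5,6,8,10}  (accept∈set)
'c' @ 2: {1,2,3,4,5,6,7,8,9,10}  (accept∈set)
'c' @ 3: {1,2,3,4,5,6,7,8,9,10}  (accept∈set)
'a' @ 4: {1,2,5,7,9}  (accept∈set)
'c' @ 5: {1,2,3,4,5,6,8,10}  (accept∈set)
final: {1,2,3,4,5,6,8,10}; accept 1 in set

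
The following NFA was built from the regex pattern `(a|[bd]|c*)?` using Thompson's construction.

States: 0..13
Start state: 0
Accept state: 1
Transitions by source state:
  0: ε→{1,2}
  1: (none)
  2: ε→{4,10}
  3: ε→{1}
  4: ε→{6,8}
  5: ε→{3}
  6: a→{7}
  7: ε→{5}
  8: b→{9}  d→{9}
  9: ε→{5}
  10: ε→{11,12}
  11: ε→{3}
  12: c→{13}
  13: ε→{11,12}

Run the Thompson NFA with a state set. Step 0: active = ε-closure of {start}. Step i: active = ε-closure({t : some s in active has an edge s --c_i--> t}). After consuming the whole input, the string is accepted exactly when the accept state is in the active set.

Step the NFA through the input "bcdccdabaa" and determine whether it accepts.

Answer: REJECT

Steps:
start: ε-closure({0}) = {0,1,2,3,4,6,8,10,11,12}
'b' @ 1: {1,3,5,9}  ✓accept
'c' @ 2: {}  — state set empty
rest 'dccdabaa' ignored (set empty)
end set {} — state 1 not in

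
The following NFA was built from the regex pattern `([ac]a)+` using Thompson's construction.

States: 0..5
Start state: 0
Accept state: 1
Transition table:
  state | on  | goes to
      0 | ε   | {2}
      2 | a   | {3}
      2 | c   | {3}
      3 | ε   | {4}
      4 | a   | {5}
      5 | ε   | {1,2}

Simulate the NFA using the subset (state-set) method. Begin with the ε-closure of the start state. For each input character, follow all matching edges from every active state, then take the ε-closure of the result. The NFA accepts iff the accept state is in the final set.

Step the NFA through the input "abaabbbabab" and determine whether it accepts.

initial (ε-close {0}): {0,2}
'a' @ 1: {3,4}
'b' @ 2: {}  — state set empty
rest 'aabbbabab' ignored (set empty)
after full input: {}  (accept=1 not in)

Answer: REJECT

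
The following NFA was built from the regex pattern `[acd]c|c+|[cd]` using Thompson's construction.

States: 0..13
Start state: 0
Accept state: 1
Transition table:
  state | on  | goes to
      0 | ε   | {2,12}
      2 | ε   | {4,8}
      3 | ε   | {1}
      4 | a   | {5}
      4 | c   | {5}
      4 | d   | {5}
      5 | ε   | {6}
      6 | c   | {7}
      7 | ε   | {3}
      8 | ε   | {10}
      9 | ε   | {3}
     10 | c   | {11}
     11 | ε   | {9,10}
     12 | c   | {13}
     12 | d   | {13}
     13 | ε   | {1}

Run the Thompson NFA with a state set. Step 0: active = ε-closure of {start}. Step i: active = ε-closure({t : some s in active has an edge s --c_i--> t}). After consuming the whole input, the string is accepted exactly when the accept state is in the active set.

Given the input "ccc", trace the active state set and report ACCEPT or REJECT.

Answer: ACCEPT

Derivation:
start: ε-closure({0}) = {0,2,4,8,10,12}
'c' @ 1: {1,3,5,6,9,10,11,13}  ✓accept
'c' @ 2: {1,3,7,9,10,11}  ✓accept
'c' @ 3: {1,3,9,10,11}  ✓accept
after full input: {1,3,9,10,11}  (accept=1 in)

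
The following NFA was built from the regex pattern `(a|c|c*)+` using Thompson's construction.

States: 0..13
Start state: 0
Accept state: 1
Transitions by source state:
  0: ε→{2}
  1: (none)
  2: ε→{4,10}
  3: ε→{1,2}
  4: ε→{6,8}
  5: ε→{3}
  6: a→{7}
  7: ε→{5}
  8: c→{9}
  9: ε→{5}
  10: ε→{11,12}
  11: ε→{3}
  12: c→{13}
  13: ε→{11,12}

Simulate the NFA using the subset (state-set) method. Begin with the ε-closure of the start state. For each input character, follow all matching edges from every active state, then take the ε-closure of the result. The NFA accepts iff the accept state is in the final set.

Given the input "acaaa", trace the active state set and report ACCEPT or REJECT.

start: ε-closure({0}) = {0,1,2,3,4,6,8,10,11,12}
'a' @ 1: {1,2,3,4,5,6,7,8,10,11,12}  ✓accept
'c' @ 2: {1,2,3,4,5,6,8,9,10,11,12,13}  ✓accept
'a' @ 3: {1,2,3,4,5,6,7,8,10,11,12}  ✓accept
'a' @ 4: {1,2,3,4,5,6,7,8,10,11,12}  ✓accept
'a' @ 5: {1,2,3,4,5,6,7,8,10,11,12}  ✓accept
final: {1,2,3,4,5,6,7,8,10,11,12}; accept 1 in set

Answer: ACCEPT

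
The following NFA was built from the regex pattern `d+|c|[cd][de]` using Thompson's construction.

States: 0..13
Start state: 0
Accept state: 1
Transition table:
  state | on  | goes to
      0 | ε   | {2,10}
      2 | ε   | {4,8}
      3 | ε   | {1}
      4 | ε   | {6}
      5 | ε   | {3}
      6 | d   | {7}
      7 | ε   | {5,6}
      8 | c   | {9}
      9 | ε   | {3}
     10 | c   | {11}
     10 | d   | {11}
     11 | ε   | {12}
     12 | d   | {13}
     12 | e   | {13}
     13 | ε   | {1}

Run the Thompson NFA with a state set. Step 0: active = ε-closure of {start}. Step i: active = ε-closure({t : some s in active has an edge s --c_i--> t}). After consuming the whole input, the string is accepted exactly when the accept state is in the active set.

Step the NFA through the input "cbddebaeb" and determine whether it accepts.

Answer: REJECT

Steps:
initial (ε-close {0}): {0,2,4,6,8,10}
'c' @ 1: {1,3,9,11,12}  (accept∈set)
'b' @ 2: {}  — dead — no transitions
rest 'ddebaeb' ignored (set empty)
after full input: {}  (accept=1 not in)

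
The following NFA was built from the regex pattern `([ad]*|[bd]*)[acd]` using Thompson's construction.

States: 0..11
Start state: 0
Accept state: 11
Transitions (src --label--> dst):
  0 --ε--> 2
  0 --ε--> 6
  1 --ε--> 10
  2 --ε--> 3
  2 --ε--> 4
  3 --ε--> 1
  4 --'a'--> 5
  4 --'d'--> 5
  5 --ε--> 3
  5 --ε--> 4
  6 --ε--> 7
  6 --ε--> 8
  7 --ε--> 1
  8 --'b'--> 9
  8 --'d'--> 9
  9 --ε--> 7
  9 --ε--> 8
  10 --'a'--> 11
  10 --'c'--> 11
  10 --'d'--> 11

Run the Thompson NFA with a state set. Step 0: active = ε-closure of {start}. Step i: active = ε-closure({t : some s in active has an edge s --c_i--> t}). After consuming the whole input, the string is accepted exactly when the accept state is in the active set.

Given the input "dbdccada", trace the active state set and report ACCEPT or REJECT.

Answer: REJECT

Trace:
S₀ = ε-closure({0}) = {0,1,2,3,4,6,7,8,10}
'd' @ 1: {1,3,4,5,7,8,9,10,11}  ✓accept
'b' @ 2: {1,7,8,9,10}
'd' @ 3: {1,7,8,9,10,11}  ✓accept
'c' @ 4: {11}  ✓accept
'c' @ 5: {}  — state set empty
rest 'ada' ignored (set empty)
end set {} — state 11 not in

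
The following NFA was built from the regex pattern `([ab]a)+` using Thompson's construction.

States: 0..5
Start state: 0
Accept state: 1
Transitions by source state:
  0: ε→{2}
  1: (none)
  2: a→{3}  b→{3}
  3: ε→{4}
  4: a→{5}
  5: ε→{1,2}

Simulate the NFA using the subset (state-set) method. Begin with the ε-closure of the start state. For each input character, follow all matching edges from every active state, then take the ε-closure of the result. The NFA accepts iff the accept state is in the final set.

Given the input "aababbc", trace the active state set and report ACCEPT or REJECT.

Answer: REJECT

Steps:
S₀ = ε-closure({0}) = {0,2}
'a' @ 1: {3,4}
'a' @ 2: {1,2,5}  ✓accept
'b' @ 3: {3,4}
'a' @ 4: {1,2,5}  ✓accept
'b' @ 5: {3,4}
'b' @ 6: {}  — dead — no transitions
rest 'c' ignored (set empty)
after full input: {}  (accept=1 not in)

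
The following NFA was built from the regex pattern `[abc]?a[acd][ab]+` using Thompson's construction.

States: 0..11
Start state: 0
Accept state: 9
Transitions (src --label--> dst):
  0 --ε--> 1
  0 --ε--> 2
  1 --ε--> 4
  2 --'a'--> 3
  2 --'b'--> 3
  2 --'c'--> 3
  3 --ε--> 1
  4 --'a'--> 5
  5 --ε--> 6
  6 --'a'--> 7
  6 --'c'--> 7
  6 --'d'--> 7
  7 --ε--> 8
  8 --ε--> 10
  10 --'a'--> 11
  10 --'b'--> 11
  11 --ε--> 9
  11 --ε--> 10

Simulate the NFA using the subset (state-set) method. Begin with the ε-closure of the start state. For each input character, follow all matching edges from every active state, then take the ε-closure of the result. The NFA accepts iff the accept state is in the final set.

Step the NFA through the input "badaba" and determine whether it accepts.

S₀ = ε-closure({0}) = {0,1,2,4}
'b' @ 1: {1,3,4}
'a' @ 2: {5,6}
'd' @ 3: {7,8,10}
'a' @ 4: {9,10,11}  (accept∈set)
'b' @ 5: {9,10,11}  (accept∈set)
'a' @ 6: {9,10,11}  (accept∈set)
end set {9,10,11} — state 9 in

Answer: ACCEPT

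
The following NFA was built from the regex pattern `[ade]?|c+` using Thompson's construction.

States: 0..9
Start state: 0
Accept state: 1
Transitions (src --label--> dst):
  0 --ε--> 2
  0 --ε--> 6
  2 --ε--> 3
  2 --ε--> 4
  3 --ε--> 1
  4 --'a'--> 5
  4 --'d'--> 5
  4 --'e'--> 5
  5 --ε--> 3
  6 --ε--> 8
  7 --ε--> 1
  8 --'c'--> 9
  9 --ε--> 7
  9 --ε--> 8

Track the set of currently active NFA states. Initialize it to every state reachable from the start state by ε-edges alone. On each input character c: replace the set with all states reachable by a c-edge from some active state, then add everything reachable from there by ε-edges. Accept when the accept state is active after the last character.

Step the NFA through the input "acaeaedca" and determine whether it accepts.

start: ε-closure({0}) = {0,1,2,3,4,6,8}
'a' @ 1: {1,3,5}  (accept∈set)
'c' @ 2: {}  — no active states
rest 'aeaedca' ignored (set empty)
end set {} — state 1 not in

Answer: REJECT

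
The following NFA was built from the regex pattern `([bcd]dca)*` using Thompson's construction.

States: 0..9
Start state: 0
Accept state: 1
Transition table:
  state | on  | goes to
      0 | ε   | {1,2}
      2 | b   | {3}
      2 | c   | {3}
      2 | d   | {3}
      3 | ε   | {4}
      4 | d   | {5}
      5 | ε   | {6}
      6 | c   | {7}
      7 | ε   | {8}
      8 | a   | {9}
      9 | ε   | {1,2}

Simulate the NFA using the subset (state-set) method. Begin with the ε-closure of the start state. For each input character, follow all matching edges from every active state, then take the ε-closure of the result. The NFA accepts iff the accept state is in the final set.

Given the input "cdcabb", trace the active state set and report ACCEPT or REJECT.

Answer: REJECT

Derivation:
initial (ε-close {0}): {0,1,2}
'c' @ 1: {3,4}
'd' @ 2: {5,6}
'c' @ 3: {7,8}
'a' @ 4: {1,2,9}  (accept∈set)
'b' @ 5: {3,4}
'b' @ 6: {}  — dead — no transitions
end set {} — state 1 not in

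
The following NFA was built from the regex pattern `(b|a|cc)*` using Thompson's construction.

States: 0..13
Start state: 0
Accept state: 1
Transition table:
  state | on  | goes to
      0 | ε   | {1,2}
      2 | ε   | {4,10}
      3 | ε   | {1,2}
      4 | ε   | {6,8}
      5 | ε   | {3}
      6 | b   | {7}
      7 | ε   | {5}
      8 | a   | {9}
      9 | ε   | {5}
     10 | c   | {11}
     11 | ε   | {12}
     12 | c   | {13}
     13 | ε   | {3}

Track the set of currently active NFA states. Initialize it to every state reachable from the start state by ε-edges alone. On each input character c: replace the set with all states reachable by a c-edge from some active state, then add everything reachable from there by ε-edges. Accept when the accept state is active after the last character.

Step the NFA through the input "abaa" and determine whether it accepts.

S₀ = ε-closure({0}) = {0,1,2,4,6,8,10}
'a' @ 1: {1,2,3,4,5,6,8,9,10}  [accepting]
'b' @ 2: {1,2,3,4,5,6,7,8,10}  [accepting]
'a' @ 3: {1,2,3,4,5,6,8,9,10}  [accepting]
'a' @ 4: {1,2,3,4,5,6,8,9,10}  [accepting]
end set {1,2,3,4,5,6,8,9,10} — state 1 in

Answer: ACCEPT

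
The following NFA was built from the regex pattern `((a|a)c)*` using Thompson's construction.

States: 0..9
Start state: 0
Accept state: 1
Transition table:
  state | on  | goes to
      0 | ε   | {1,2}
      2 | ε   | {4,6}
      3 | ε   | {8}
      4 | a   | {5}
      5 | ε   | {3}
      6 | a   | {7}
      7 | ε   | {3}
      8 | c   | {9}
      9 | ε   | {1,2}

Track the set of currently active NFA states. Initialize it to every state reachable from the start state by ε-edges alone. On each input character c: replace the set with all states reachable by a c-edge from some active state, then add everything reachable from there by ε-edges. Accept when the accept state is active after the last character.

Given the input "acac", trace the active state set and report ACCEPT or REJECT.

S₀ = ε-closure({0}) = {0,1,2,4,6}
'a' @ 1: {3,5,7,8}
'c' @ 2: {1,2,4,6,9}  [accepting]
'a' @ 3: {3,5,7,8}
'c' @ 4: {1,2,4,6,9}  [accepting]
end set {1,2,4,6,9} — state 1 in

Answer: ACCEPT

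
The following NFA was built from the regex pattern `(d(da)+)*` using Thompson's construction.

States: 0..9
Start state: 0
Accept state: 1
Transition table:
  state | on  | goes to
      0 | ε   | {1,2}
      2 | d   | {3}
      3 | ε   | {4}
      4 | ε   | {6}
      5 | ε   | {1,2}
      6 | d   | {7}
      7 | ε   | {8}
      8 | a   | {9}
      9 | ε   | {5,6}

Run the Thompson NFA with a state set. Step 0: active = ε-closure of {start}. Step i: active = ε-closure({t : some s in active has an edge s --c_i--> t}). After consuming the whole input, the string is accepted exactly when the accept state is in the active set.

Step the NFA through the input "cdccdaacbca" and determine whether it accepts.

Answer: REJECT

Steps:
S₀ = ε-closure({0}) = {0,1,2}
'c' @ 1: {}  — dead — no transitions
rest 'dccdaacbca' ignored (set empty)
final: {}; accept 1 not in set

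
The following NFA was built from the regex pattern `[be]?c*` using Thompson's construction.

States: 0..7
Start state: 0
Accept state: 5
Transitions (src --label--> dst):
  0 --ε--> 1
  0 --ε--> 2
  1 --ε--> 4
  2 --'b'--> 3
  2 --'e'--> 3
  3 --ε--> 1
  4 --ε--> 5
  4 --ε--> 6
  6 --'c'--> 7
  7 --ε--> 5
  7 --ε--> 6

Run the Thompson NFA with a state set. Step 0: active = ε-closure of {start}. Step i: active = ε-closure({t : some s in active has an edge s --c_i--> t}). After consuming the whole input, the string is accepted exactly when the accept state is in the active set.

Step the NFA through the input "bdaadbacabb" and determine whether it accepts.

Answer: REJECT

Trace:
S₀ = ε-closure({0}) = {0,1,2,4,5,6}
'b' @ 1: {1,3,4,5,6}  [accepting]
'd' @ 2: {}  — dead — no transitions
rest 'aadbacabb' ignored (set empty)
end set {} — state 5 not in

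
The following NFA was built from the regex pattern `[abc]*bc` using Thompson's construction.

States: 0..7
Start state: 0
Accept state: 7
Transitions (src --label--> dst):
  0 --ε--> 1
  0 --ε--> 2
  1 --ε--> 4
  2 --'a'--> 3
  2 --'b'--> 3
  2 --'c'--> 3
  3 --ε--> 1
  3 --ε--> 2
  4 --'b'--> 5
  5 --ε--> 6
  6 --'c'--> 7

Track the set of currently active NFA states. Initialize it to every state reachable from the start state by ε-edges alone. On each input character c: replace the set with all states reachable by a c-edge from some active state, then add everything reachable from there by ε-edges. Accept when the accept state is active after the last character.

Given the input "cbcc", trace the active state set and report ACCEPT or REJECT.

initial (ε-close {0}): {0,1,2,4}
'c' @ 1: {1,2,3,4}
'b' @ 2: {1,2,3,4,5,6}
'c' @ 3: {1,2,3,4,7}  ✓accept
'c' @ 4: {1,2,3,4}
final: {1,2,3,4}; accept 7 not in set

Answer: REJECT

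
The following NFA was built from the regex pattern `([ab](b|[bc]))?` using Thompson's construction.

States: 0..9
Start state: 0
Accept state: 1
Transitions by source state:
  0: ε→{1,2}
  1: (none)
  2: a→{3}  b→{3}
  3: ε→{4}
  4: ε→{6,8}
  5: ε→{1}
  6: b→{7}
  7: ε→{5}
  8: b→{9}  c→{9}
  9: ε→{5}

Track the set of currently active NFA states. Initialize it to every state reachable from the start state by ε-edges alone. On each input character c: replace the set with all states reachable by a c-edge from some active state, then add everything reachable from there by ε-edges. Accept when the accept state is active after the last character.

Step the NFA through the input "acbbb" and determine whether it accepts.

S₀ = ε-closure({0}) = {0,1,2}
'a' @ 1: {3,4,6,8}
'c' @ 2: {1,5,9}  ✓accept
'b' @ 3: {}  — dead — no transitions
rest 'bb' ignored (set empty)
final: {}; accept 1 not in set

Answer: REJECT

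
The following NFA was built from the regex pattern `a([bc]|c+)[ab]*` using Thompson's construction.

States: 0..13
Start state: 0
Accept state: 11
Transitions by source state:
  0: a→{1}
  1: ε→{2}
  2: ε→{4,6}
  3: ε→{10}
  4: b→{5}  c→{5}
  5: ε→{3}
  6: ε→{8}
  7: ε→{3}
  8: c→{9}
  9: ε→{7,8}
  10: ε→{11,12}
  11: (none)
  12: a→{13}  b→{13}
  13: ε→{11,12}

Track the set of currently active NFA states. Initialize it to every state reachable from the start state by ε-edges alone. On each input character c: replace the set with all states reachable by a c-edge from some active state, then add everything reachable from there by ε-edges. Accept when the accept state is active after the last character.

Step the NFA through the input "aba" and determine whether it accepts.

start: ε-closure({0}) = {0}
'a' @ 1: {1,2,4,6,8}
'b' @ 2: {3,5,10,11,12}  [accepting]
'a' @ 3: {11,12,13}  [accepting]
after full input: {11,12,13}  (accept=11 in)

Answer: ACCEPT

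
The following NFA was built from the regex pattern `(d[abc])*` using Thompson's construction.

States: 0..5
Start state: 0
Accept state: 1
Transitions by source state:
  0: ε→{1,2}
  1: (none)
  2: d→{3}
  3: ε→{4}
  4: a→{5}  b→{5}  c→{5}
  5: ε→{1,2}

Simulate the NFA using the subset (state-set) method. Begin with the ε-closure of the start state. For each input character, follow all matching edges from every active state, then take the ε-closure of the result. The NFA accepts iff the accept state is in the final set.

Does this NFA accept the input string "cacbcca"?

Answer: REJECT

Steps:
S₀ = ε-closure({0}) = {0,1,2}
'c' @ 1: {}  — no active states
rest 'acbcca' ignored (set empty)
final: {}; accept 1 not in set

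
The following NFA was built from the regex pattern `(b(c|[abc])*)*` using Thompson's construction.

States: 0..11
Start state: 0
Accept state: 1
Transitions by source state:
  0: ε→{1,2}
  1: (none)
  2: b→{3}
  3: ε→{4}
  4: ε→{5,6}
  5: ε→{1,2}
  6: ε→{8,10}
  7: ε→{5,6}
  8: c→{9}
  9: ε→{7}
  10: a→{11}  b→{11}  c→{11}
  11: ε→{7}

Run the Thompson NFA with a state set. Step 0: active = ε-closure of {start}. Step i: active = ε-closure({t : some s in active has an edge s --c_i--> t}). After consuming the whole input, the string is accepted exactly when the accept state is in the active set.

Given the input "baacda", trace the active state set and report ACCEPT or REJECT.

Answer: REJECT

Derivation:
S₀ = ε-closure({0}) = {0,1,2}
'b' @ 1: {1,2,3,4,5,6,8,10}  (accept∈set)
'a' @ 2: {1,2,5,6,7,8,10,11}  (accept∈set)
'a' @ 3: {1,2,5,6,7,8,10,11}  (accept∈set)
'c' @ 4: {1,2,5,6,7,8,9,10,11}  (accept∈set)
'd' @ 5: {}  — state set empty
rest 'a' ignored (set empty)
after full input: {}  (accept=1 not in)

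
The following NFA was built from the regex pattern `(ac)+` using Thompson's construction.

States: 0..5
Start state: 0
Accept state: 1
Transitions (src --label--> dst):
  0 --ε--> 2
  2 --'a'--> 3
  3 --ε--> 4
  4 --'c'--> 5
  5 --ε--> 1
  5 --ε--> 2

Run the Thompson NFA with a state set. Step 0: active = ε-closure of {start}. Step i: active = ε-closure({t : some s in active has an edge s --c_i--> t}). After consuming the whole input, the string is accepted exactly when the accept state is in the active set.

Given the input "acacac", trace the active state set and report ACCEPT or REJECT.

Answer: ACCEPT

Trace:
S₀ = ε-closure({0}) = {0,2}
'a' @ 1: {3,4}
'c' @ 2: {1,2,5}  [accepting]
'a' @ 3: {3,4}
'c' @ 4: {1,2,5}  [accepting]
'a' @ 5: {3,4}
'c' @ 6: {1,2,5}  [accepting]
end set {1,2,5} — state 1 in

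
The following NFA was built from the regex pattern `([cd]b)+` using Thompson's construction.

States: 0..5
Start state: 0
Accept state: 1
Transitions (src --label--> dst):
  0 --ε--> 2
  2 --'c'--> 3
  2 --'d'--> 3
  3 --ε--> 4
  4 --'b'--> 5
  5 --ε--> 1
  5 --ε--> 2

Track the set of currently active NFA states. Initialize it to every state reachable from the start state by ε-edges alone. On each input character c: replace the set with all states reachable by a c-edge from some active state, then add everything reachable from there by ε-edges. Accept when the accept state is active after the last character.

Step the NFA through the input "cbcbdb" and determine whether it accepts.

initial (ε-close {0}): {0,2}
'c' @ 1: {3,4}
'b' @ 2: {1,2,5}  [accepting]
'c' @ 3: {3,4}
'b' @ 4: {1,2,5}  [accepting]
'd' @ 5: {3,4}
'b' @ 6: {1,2,5}  [accepting]
after full input: {1,2,5}  (accept=1 in)

Answer: ACCEPT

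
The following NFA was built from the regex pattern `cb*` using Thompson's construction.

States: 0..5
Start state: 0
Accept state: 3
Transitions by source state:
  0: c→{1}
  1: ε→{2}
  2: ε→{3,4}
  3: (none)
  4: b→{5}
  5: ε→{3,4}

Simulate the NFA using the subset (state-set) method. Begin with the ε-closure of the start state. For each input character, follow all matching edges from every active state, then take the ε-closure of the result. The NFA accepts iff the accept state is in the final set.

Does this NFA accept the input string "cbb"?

initial (ε-close {0}): {0}
'c' @ 1: {1,2,3,4}  [accepting]
'b' @ 2: {3,4,5}  [accepting]
'b' @ 3: {3,4,5}  [accepting]
after full input: {3,4,5}  (accept=3 in)

Answer: ACCEPT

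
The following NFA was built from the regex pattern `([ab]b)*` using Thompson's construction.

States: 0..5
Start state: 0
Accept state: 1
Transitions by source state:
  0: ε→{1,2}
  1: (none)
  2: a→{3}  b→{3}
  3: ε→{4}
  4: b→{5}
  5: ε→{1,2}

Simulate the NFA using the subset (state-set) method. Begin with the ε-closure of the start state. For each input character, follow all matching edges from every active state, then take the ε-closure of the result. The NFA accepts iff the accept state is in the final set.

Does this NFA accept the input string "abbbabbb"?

Answer: ACCEPT

Derivation:
start: ε-closure({0}) = {0,1,2}
'a' @ 1: {3,4}
'b' @ 2: {1,2,5}  [accepting]
'b' @ 3: {3,4}
'b' @ 4: {1,2,5}  [accepting]
'a' @ 5: {3,4}
'b' @ 6: {1,2,5}  [accepting]
'b' @ 7: {3,4}
'b' @ 8: {1,2,5}  [accepting]
final: {1,2,5}; accept 1 in set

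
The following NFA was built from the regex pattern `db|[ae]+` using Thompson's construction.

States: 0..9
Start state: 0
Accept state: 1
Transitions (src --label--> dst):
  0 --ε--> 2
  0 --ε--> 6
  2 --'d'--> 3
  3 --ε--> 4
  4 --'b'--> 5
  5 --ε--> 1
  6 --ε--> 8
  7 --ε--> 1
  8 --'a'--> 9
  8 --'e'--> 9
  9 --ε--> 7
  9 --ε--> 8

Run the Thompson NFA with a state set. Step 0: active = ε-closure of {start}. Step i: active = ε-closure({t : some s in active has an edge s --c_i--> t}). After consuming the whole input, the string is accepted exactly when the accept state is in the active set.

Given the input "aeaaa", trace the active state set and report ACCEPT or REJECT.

S₀ = ε-closure({0}) = {0,2,6,8}
'a' @ 1: {1,7,8,9}  (accept∈set)
'e' @ 2: {1,7,8,9}  (accept∈set)
'a' @ 3: {1,7,8,9}  (accept∈set)
'a' @ 4: {1,7,8,9}  (accept∈set)
'a' @ 5: {1,7,8,9}  (accept∈set)
after full input: {1,7,8,9}  (accept=1 in)

Answer: ACCEPT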